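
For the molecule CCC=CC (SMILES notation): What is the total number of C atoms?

Count every carbon token in the SMILES (each C, including those in ring-closure positions and inside branches).
Carbon count: 5.

5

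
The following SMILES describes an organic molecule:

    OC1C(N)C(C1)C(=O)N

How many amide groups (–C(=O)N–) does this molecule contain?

1

The amide motif appears at heavy-atom position 7 in the SMILES.
Other groups present: 1 hydroxyl, 1 primary amine.
Amide count: 1.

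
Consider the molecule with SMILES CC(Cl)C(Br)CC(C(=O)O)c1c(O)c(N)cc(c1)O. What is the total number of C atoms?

Count every carbon token in the SMILES (each C, including those in ring-closure positions and inside branches).
Carbon count: 12.

12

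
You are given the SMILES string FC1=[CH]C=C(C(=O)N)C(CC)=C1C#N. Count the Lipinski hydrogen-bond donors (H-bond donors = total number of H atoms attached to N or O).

Donors: find every N or O and count the H atoms it carries.
  atom 7 (O): bond orders sum to 2 → 0 H
  atom 8 (N): bond orders sum to 1 → 2 H
  atom 14 (N): bond orders sum to 3 → 0 H
Lipinski HBD = 2.

2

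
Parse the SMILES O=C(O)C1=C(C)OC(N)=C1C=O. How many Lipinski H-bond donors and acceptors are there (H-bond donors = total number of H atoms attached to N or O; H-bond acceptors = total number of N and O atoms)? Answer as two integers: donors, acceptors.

Donors: find every N or O and count the H atoms it carries.
  atom 1 (O): bond orders sum to 2 → 0 H
  atom 3 (O): bond orders sum to 1 → 1 H
  atom 7 (O): bond orders sum to 2 → 0 H
  atom 9 (N): bond orders sum to 1 → 2 H
  atom 12 (O): bond orders sum to 2 → 0 H
Lipinski HBD = 3.
Acceptors: N atoms = 1, O atoms = 4 → HBA = 5.

3, 5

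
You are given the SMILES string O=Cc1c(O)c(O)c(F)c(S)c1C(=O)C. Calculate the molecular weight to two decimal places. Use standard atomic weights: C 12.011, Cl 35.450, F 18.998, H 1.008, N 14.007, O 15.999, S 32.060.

230.21 g/mol

First, the molecular formula is C9H7FO4S (counting implicit H from valence).
  C: 9 × 12.011 = 108.099
  F: 1 × 18.998 = 18.998
  H: 7 × 1.008 = 7.056
  O: 4 × 15.999 = 63.996
  S: 1 × 32.060 = 32.060
Sum: 9×12.011 + 1×18.998 + 7×1.008 + 4×15.999 + 1×32.060 = 230.209 → 230.21 g/mol.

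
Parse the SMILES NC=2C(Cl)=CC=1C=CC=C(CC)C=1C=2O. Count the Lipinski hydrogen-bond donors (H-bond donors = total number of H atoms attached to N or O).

Donors: find every N or O and count the H atoms it carries.
  atom 1 (N): bond orders sum to 1 → 2 H
  atom 15 (O): bond orders sum to 1 → 1 H
Lipinski HBD = 3.

3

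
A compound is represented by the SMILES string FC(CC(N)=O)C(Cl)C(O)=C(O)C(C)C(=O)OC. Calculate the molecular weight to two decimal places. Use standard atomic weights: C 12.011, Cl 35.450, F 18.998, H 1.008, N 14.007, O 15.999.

First, the molecular formula is C10H15ClFNO5 (counting implicit H from valence).
  C: 10 × 12.011 = 120.110
  Cl: 1 × 35.450 = 35.450
  F: 1 × 18.998 = 18.998
  H: 15 × 1.008 = 15.120
  N: 1 × 14.007 = 14.007
  O: 5 × 15.999 = 79.995
Sum: 10×12.011 + 1×35.450 + 1×18.998 + 15×1.008 + 1×14.007 + 5×15.999 = 283.680 → 283.68 g/mol.

283.68 g/mol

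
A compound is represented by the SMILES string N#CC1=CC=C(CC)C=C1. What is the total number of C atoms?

Count every carbon token in the SMILES (each C, including those in ring-closure positions and inside branches).
Carbon count: 9.

9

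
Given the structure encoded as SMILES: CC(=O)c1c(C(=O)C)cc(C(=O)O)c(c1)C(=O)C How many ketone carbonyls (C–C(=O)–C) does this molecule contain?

The ketone motif appears at heavy-atom positions 2, 6, 16 in the SMILES.
Other groups present: 1 carboxylic acid.
Ketone count: 3.

3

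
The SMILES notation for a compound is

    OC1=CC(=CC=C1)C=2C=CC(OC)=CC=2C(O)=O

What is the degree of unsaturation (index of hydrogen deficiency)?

9

Degree of unsaturation = (number of rings) + (number of π bonds).
Ring closures in the SMILES: 2.
π bonds: 7 double bonds (each 1 DoU) → 7 DoU from unsaturation.
Total DoU = 2 + 7 = 9.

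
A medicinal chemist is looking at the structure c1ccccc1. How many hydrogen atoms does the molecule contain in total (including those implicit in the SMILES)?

Walk through each heavy atom and fill implicit hydrogens from standard valence (C 4, N 3, O 2, S 2, halogen 1); for lowercase aromatic atoms, an aromatic c carries 1 H when it has two neighbours and 0 H with three, and aromatic n carries 0 H:
  atom 1: aromatic c, 2 neighbours → 1 H
  atom 2: aromatic c, 2 neighbours → 1 H
  atom 3: aromatic c, 2 neighbours → 1 H
  atom 4: aromatic c, 2 neighbours → 1 H
  atom 5: aromatic c, 2 neighbours → 1 H
  atom 6: aromatic c, 2 neighbours → 1 H
Total hydrogens: 6.

6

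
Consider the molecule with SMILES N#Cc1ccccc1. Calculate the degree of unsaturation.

Molecular formula: C7H5N.
DoU = (2C + 2 + N − H − X) / 2, where X is the halogen count and O/S are ignored.
    = (2·7 + 2 + 1 − 5 − 0) / 2 = 12 / 2 = 6.

6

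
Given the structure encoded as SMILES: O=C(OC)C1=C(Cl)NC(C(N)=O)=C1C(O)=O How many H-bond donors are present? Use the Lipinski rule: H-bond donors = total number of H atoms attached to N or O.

4

Donors: find every N or O and count the H atoms it carries.
  atom 1 (O): bond orders sum to 2 → 0 H
  atom 3 (O): bond orders sum to 2 → 0 H
  atom 8 (N): bond orders sum to 2 → 1 H
  atom 11 (N): bond orders sum to 1 → 2 H
  atom 12 (O): bond orders sum to 2 → 0 H
  atom 15 (O): bond orders sum to 1 → 1 H
  atom 16 (O): bond orders sum to 2 → 0 H
Lipinski HBD = 4.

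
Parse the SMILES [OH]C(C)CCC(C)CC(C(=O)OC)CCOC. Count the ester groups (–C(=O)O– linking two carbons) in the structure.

1

The ester motif appears at heavy-atom position 10 in the SMILES.
Other groups present: 1 ether, 1 hydroxyl.
Ester count: 1.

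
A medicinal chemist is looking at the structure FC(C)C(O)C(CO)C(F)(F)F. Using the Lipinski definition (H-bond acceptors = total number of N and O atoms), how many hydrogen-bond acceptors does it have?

N atoms: 0; O atoms: 2.
Lipinski HBA = 0 + 2 = 2.

2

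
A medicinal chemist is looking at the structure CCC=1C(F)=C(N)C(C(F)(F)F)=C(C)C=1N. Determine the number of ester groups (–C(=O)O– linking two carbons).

Scan the SMILES for the ester motif — none present.
Groups that are present: 2 primary amine.

0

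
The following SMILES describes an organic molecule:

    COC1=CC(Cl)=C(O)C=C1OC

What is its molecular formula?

C8H9ClO3

Walk through each heavy atom and fill implicit hydrogens from standard valence (C 4, N 3, O 2, S 2, halogen 1):
  atom 1: C, bond orders sum to 1 (valence 4) → 3 H
  atom 2: O, bond orders sum to 2 (valence 2) → 0 H
  atom 3: C, bond orders sum to 4 (valence 4) → 0 H
  atom 4: C, bond orders sum to 3 (valence 4) → 1 H
  atom 5: C, bond orders sum to 4 (valence 4) → 0 H
  atom 6: Cl (halogen, monovalent) → 0 H
  atom 7: C, bond orders sum to 4 (valence 4) → 0 H
  atom 8: O, bond orders sum to 1 (valence 2) → 1 H
  atom 9: C, bond orders sum to 3 (valence 4) → 1 H
  atom 10: C, bond orders sum to 4 (valence 4) → 0 H
  atom 11: O, bond orders sum to 2 (valence 2) → 0 H
  atom 12: C, bond orders sum to 1 (valence 4) → 3 H
Totals → C:8, H:9, Cl:1, O:3.
In Hill order: C8H9ClO3.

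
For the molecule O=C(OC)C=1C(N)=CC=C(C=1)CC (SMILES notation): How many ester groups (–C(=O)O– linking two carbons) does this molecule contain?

1

The ester motif appears at heavy-atom position 2 in the SMILES.
Other groups present: 1 primary amine.
Ester count: 1.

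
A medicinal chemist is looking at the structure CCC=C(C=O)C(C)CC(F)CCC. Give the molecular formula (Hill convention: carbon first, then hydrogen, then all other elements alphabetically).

Walk through each heavy atom and fill implicit hydrogens from standard valence (C 4, N 3, O 2, S 2, halogen 1):
  atom 1: C, bond orders sum to 1 (valence 4) → 3 H
  atom 2: C, bond orders sum to 2 (valence 4) → 2 H
  atom 3: C, bond orders sum to 3 (valence 4) → 1 H
  atom 4: C, bond orders sum to 4 (valence 4) → 0 H
  atom 5: C, bond orders sum to 3 (valence 4) → 1 H
  atom 6: O, bond orders sum to 2 (valence 2) → 0 H
  atom 7: C, bond orders sum to 3 (valence 4) → 1 H
  atom 8: C, bond orders sum to 1 (valence 4) → 3 H
  atom 9: C, bond orders sum to 2 (valence 4) → 2 H
  atom 10: C, bond orders sum to 3 (valence 4) → 1 H
  atom 11: F (halogen, monovalent) → 0 H
  atom 12: C, bond orders sum to 2 (valence 4) → 2 H
  atom 13: C, bond orders sum to 2 (valence 4) → 2 H
  atom 14: C, bond orders sum to 1 (valence 4) → 3 H
Totals → C:12, H:21, F:1, O:1.
In Hill order: C12H21FO.

C12H21FO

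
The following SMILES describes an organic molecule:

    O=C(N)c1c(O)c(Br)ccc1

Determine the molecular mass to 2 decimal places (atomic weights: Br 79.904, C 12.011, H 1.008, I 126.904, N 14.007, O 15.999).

First, the molecular formula is C7H6BrNO2 (counting implicit H from valence).
  Br: 1 × 79.904 = 79.904
  C: 7 × 12.011 = 84.077
  H: 6 × 1.008 = 6.048
  N: 1 × 14.007 = 14.007
  O: 2 × 15.999 = 31.998
Sum: 1×79.904 + 7×12.011 + 6×1.008 + 1×14.007 + 2×15.999 = 216.034 → 216.03 g/mol.

216.03 g/mol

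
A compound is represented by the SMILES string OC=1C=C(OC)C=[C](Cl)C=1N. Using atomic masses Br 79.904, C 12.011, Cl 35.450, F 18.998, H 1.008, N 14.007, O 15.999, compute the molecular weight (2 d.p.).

First, the molecular formula is C7H8ClNO2 (counting implicit H from valence).
  C: 7 × 12.011 = 84.077
  Cl: 1 × 35.450 = 35.450
  H: 8 × 1.008 = 8.064
  N: 1 × 14.007 = 14.007
  O: 2 × 15.999 = 31.998
Sum: 7×12.011 + 1×35.450 + 8×1.008 + 1×14.007 + 2×15.999 = 173.596 → 173.60 g/mol.

173.60 g/mol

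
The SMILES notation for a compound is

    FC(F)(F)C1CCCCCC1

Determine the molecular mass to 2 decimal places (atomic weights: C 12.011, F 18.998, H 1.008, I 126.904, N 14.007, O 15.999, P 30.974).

First, the molecular formula is C8H13F3 (counting implicit H from valence).
  C: 8 × 12.011 = 96.088
  F: 3 × 18.998 = 56.994
  H: 13 × 1.008 = 13.104
Sum: 8×12.011 + 3×18.998 + 13×1.008 = 166.186 → 166.19 g/mol.

166.19 g/mol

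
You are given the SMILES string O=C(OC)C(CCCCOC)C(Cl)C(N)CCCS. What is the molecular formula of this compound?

Walk through each heavy atom and fill implicit hydrogens from standard valence (C 4, N 3, O 2, S 2, halogen 1):
  atom 1: O, bond orders sum to 2 (valence 2) → 0 H
  atom 2: C, bond orders sum to 4 (valence 4) → 0 H
  atom 3: O, bond orders sum to 2 (valence 2) → 0 H
  atom 4: C, bond orders sum to 1 (valence 4) → 3 H
  atom 5: C, bond orders sum to 3 (valence 4) → 1 H
  atom 6: C, bond orders sum to 2 (valence 4) → 2 H
  atom 7: C, bond orders sum to 2 (valence 4) → 2 H
  atom 8: C, bond orders sum to 2 (valence 4) → 2 H
  atom 9: C, bond orders sum to 2 (valence 4) → 2 H
  atom 10: O, bond orders sum to 2 (valence 2) → 0 H
  atom 11: C, bond orders sum to 1 (valence 4) → 3 H
  atom 12: C, bond orders sum to 3 (valence 4) → 1 H
  atom 13: Cl (halogen, monovalent) → 0 H
  atom 14: C, bond orders sum to 3 (valence 4) → 1 H
  atom 15: N, bond orders sum to 1 (valence 3) → 2 H
  atom 16: C, bond orders sum to 2 (valence 4) → 2 H
  atom 17: C, bond orders sum to 2 (valence 4) → 2 H
  atom 18: C, bond orders sum to 2 (valence 4) → 2 H
  atom 19: S, bond orders sum to 1 (valence 2) → 1 H
Totals → C:13, H:26, Cl:1, N:1, O:3, S:1.
In Hill order: C13H26ClNO3S.

C13H26ClNO3S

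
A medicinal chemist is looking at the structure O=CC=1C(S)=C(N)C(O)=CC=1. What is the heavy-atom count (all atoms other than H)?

11

Every atom symbol written in the SMILES (organic subset) is one heavy atom; implicit H are not written.
Heavy atoms by element → C:7, N:1, O:2, S:1.
Total: 11.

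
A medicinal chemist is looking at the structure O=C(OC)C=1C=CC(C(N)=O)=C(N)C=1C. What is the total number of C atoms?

10

Count every carbon token in the SMILES (each C, including those in ring-closure positions and inside branches).
Carbon count: 10.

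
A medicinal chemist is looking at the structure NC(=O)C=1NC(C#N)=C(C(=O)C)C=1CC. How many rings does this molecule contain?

1

In SMILES, each pair of matching ring-closure digits denotes one ring-closing bond; the number of such bonds equals the number of independent rings.
Ring-closure bonds here: 1.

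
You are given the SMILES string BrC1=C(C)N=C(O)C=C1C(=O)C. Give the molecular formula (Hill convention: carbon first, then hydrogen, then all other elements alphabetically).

Walk through each heavy atom and fill implicit hydrogens from standard valence (C 4, N 3, O 2, S 2, halogen 1):
  atom 1: Br (halogen, monovalent) → 0 H
  atom 2: C, bond orders sum to 4 (valence 4) → 0 H
  atom 3: C, bond orders sum to 4 (valence 4) → 0 H
  atom 4: C, bond orders sum to 1 (valence 4) → 3 H
  atom 5: N, bond orders sum to 3 (valence 3) → 0 H
  atom 6: C, bond orders sum to 4 (valence 4) → 0 H
  atom 7: O, bond orders sum to 1 (valence 2) → 1 H
  atom 8: C, bond orders sum to 3 (valence 4) → 1 H
  atom 9: C, bond orders sum to 4 (valence 4) → 0 H
  atom 10: C, bond orders sum to 4 (valence 4) → 0 H
  atom 11: O, bond orders sum to 2 (valence 2) → 0 H
  atom 12: C, bond orders sum to 1 (valence 4) → 3 H
Totals → C:8, H:8, Br:1, N:1, O:2.
In Hill order: C8H8BrNO2.

C8H8BrNO2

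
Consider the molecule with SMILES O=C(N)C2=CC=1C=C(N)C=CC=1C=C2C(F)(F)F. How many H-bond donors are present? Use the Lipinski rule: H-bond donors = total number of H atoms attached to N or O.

Donors: find every N or O and count the H atoms it carries.
  atom 1 (O): bond orders sum to 2 → 0 H
  atom 3 (N): bond orders sum to 1 → 2 H
  atom 9 (N): bond orders sum to 1 → 2 H
Lipinski HBD = 4.

4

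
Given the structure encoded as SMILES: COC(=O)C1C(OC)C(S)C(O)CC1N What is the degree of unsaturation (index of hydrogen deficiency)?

2

Molecular formula: C9H17NO4S.
DoU = (2C + 2 + N − H − X) / 2, where X is the halogen count and O/S are ignored.
    = (2·9 + 2 + 1 − 17 − 0) / 2 = 4 / 2 = 2.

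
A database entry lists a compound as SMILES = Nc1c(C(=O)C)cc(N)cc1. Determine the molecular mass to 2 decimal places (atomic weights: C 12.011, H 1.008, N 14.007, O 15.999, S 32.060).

First, the molecular formula is C8H10N2O (counting implicit H from valence).
  C: 8 × 12.011 = 96.088
  H: 10 × 1.008 = 10.080
  N: 2 × 14.007 = 28.014
  O: 1 × 15.999 = 15.999
Sum: 8×12.011 + 10×1.008 + 2×14.007 + 1×15.999 = 150.181 → 150.18 g/mol.

150.18 g/mol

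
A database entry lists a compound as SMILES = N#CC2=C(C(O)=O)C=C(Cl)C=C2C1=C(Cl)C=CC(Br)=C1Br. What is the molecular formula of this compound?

Walk through each heavy atom and fill implicit hydrogens from standard valence (C 4, N 3, O 2, S 2, halogen 1):
  atom 1: N, bond orders sum to 3 (valence 3) → 0 H
  atom 2: C, bond orders sum to 4 (valence 4) → 0 H
  atom 3: C, bond orders sum to 4 (valence 4) → 0 H
  atom 4: C, bond orders sum to 4 (valence 4) → 0 H
  atom 5: C, bond orders sum to 4 (valence 4) → 0 H
  atom 6: O, bond orders sum to 1 (valence 2) → 1 H
  atom 7: O, bond orders sum to 2 (valence 2) → 0 H
  atom 8: C, bond orders sum to 3 (valence 4) → 1 H
  atom 9: C, bond orders sum to 4 (valence 4) → 0 H
  atom 10: Cl (halogen, monovalent) → 0 H
  atom 11: C, bond orders sum to 3 (valence 4) → 1 H
  atom 12: C, bond orders sum to 4 (valence 4) → 0 H
  atom 13: C, bond orders sum to 4 (valence 4) → 0 H
  atom 14: C, bond orders sum to 4 (valence 4) → 0 H
  atom 15: Cl (halogen, monovalent) → 0 H
  atom 16: C, bond orders sum to 3 (valence 4) → 1 H
  atom 17: C, bond orders sum to 3 (valence 4) → 1 H
  atom 18: C, bond orders sum to 4 (valence 4) → 0 H
  atom 19: Br (halogen, monovalent) → 0 H
  atom 20: C, bond orders sum to 4 (valence 4) → 0 H
  atom 21: Br (halogen, monovalent) → 0 H
Totals → C:14, H:5, Br:2, Cl:2, N:1, O:2.
In Hill order: C14H5Br2Cl2NO2.

C14H5Br2Cl2NO2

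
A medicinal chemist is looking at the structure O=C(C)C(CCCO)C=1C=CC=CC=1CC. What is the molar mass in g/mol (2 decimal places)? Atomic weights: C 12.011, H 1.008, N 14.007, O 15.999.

First, the molecular formula is C14H20O2 (counting implicit H from valence).
  C: 14 × 12.011 = 168.154
  H: 20 × 1.008 = 20.160
  O: 2 × 15.999 = 31.998
Sum: 14×12.011 + 20×1.008 + 2×15.999 = 220.312 → 220.31 g/mol.

220.31 g/mol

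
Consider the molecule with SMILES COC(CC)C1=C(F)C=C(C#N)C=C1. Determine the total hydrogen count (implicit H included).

Walk through each heavy atom and fill implicit hydrogens from standard valence (C 4, N 3, O 2, S 2, halogen 1):
  atom 1: C, bond orders sum to 1 (valence 4) → 3 H
  atom 2: O, bond orders sum to 2 (valence 2) → 0 H
  atom 3: C, bond orders sum to 3 (valence 4) → 1 H
  atom 4: C, bond orders sum to 2 (valence 4) → 2 H
  atom 5: C, bond orders sum to 1 (valence 4) → 3 H
  atom 6: C, bond orders sum to 4 (valence 4) → 0 H
  atom 7: C, bond orders sum to 4 (valence 4) → 0 H
  atom 8: F (halogen, monovalent) → 0 H
  atom 9: C, bond orders sum to 3 (valence 4) → 1 H
  atom 10: C, bond orders sum to 4 (valence 4) → 0 H
  atom 11: C, bond orders sum to 4 (valence 4) → 0 H
  atom 12: N, bond orders sum to 3 (valence 3) → 0 H
  atom 13: C, bond orders sum to 3 (valence 4) → 1 H
  atom 14: C, bond orders sum to 3 (valence 4) → 1 H
Total hydrogens: 12.

12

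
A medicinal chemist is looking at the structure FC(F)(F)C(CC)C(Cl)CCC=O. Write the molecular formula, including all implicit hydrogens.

Walk through each heavy atom and fill implicit hydrogens from standard valence (C 4, N 3, O 2, S 2, halogen 1):
  atom 1: F (halogen, monovalent) → 0 H
  atom 2: C, bond orders sum to 4 (valence 4) → 0 H
  atom 3: F (halogen, monovalent) → 0 H
  atom 4: F (halogen, monovalent) → 0 H
  atom 5: C, bond orders sum to 3 (valence 4) → 1 H
  atom 6: C, bond orders sum to 2 (valence 4) → 2 H
  atom 7: C, bond orders sum to 1 (valence 4) → 3 H
  atom 8: C, bond orders sum to 3 (valence 4) → 1 H
  atom 9: Cl (halogen, monovalent) → 0 H
  atom 10: C, bond orders sum to 2 (valence 4) → 2 H
  atom 11: C, bond orders sum to 2 (valence 4) → 2 H
  atom 12: C, bond orders sum to 3 (valence 4) → 1 H
  atom 13: O, bond orders sum to 2 (valence 2) → 0 H
Totals → C:8, H:12, Cl:1, F:3, O:1.
In Hill order: C8H12ClF3O.

C8H12ClF3O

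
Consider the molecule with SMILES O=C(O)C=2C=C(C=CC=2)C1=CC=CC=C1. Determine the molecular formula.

Walk through each heavy atom and fill implicit hydrogens from standard valence (C 4, N 3, O 2, S 2, halogen 1):
  atom 1: O, bond orders sum to 2 (valence 2) → 0 H
  atom 2: C, bond orders sum to 4 (valence 4) → 0 H
  atom 3: O, bond orders sum to 1 (valence 2) → 1 H
  atom 4: C, bond orders sum to 4 (valence 4) → 0 H
  atom 5: C, bond orders sum to 3 (valence 4) → 1 H
  atom 6: C, bond orders sum to 4 (valence 4) → 0 H
  atom 7: C, bond orders sum to 3 (valence 4) → 1 H
  atom 8: C, bond orders sum to 3 (valence 4) → 1 H
  atom 9: C, bond orders sum to 3 (valence 4) → 1 H
  atom 10: C, bond orders sum to 4 (valence 4) → 0 H
  atom 11: C, bond orders sum to 3 (valence 4) → 1 H
  atom 12: C, bond orders sum to 3 (valence 4) → 1 H
  atom 13: C, bond orders sum to 3 (valence 4) → 1 H
  atom 14: C, bond orders sum to 3 (valence 4) → 1 H
  atom 15: C, bond orders sum to 3 (valence 4) → 1 H
Totals → C:13, H:10, O:2.

C13H10O2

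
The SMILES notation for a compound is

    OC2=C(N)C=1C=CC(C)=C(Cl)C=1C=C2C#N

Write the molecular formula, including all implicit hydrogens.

Walk through each heavy atom and fill implicit hydrogens from standard valence (C 4, N 3, O 2, S 2, halogen 1):
  atom 1: O, bond orders sum to 1 (valence 2) → 1 H
  atom 2: C, bond orders sum to 4 (valence 4) → 0 H
  atom 3: C, bond orders sum to 4 (valence 4) → 0 H
  atom 4: N, bond orders sum to 1 (valence 3) → 2 H
  atom 5: C, bond orders sum to 4 (valence 4) → 0 H
  atom 6: C, bond orders sum to 3 (valence 4) → 1 H
  atom 7: C, bond orders sum to 3 (valence 4) → 1 H
  atom 8: C, bond orders sum to 4 (valence 4) → 0 H
  atom 9: C, bond orders sum to 1 (valence 4) → 3 H
  atom 10: C, bond orders sum to 4 (valence 4) → 0 H
  atom 11: Cl (halogen, monovalent) → 0 H
  atom 12: C, bond orders sum to 4 (valence 4) → 0 H
  atom 13: C, bond orders sum to 3 (valence 4) → 1 H
  atom 14: C, bond orders sum to 4 (valence 4) → 0 H
  atom 15: C, bond orders sum to 4 (valence 4) → 0 H
  atom 16: N, bond orders sum to 3 (valence 3) → 0 H
Totals → C:12, H:9, Cl:1, N:2, O:1.
In Hill order: C12H9ClN2O.

C12H9ClN2O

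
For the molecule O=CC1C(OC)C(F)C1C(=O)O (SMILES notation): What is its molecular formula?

Walk through each heavy atom and fill implicit hydrogens from standard valence (C 4, N 3, O 2, S 2, halogen 1):
  atom 1: O, bond orders sum to 2 (valence 2) → 0 H
  atom 2: C, bond orders sum to 3 (valence 4) → 1 H
  atom 3: C, bond orders sum to 3 (valence 4) → 1 H
  atom 4: C, bond orders sum to 3 (valence 4) → 1 H
  atom 5: O, bond orders sum to 2 (valence 2) → 0 H
  atom 6: C, bond orders sum to 1 (valence 4) → 3 H
  atom 7: C, bond orders sum to 3 (valence 4) → 1 H
  atom 8: F (halogen, monovalent) → 0 H
  atom 9: C, bond orders sum to 3 (valence 4) → 1 H
  atom 10: C, bond orders sum to 4 (valence 4) → 0 H
  atom 11: O, bond orders sum to 2 (valence 2) → 0 H
  atom 12: O, bond orders sum to 1 (valence 2) → 1 H
Totals → C:7, H:9, F:1, O:4.
In Hill order: C7H9FO4.

C7H9FO4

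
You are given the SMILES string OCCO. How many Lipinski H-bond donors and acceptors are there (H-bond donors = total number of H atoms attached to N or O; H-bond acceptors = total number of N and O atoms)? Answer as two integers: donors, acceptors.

Donors: find every N or O and count the H atoms it carries.
  atom 1 (O): bond orders sum to 1 → 1 H
  atom 4 (O): bond orders sum to 1 → 1 H
Lipinski HBD = 2.
Acceptors: N atoms = 0, O atoms = 2 → HBA = 2.

2, 2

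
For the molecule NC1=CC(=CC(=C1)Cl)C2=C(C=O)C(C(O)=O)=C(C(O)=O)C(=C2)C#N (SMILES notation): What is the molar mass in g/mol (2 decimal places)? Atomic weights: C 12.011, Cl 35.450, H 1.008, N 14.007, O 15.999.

First, the molecular formula is C16H9ClN2O5 (counting implicit H from valence).
  C: 16 × 12.011 = 192.176
  Cl: 1 × 35.450 = 35.450
  H: 9 × 1.008 = 9.072
  N: 2 × 14.007 = 28.014
  O: 5 × 15.999 = 79.995
Sum: 16×12.011 + 1×35.450 + 9×1.008 + 2×14.007 + 5×15.999 = 344.707 → 344.71 g/mol.

344.71 g/mol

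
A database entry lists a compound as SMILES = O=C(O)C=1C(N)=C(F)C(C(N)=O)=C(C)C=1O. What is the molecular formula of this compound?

Walk through each heavy atom and fill implicit hydrogens from standard valence (C 4, N 3, O 2, S 2, halogen 1):
  atom 1: O, bond orders sum to 2 (valence 2) → 0 H
  atom 2: C, bond orders sum to 4 (valence 4) → 0 H
  atom 3: O, bond orders sum to 1 (valence 2) → 1 H
  atom 4: C, bond orders sum to 4 (valence 4) → 0 H
  atom 5: C, bond orders sum to 4 (valence 4) → 0 H
  atom 6: N, bond orders sum to 1 (valence 3) → 2 H
  atom 7: C, bond orders sum to 4 (valence 4) → 0 H
  atom 8: F (halogen, monovalent) → 0 H
  atom 9: C, bond orders sum to 4 (valence 4) → 0 H
  atom 10: C, bond orders sum to 4 (valence 4) → 0 H
  atom 11: N, bond orders sum to 1 (valence 3) → 2 H
  atom 12: O, bond orders sum to 2 (valence 2) → 0 H
  atom 13: C, bond orders sum to 4 (valence 4) → 0 H
  atom 14: C, bond orders sum to 1 (valence 4) → 3 H
  atom 15: C, bond orders sum to 4 (valence 4) → 0 H
  atom 16: O, bond orders sum to 1 (valence 2) → 1 H
Totals → C:9, H:9, F:1, N:2, O:4.
In Hill order: C9H9FN2O4.

C9H9FN2O4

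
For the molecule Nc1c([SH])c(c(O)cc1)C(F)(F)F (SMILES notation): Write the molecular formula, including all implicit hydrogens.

C7H6F3NOS

Walk through each heavy atom and fill implicit hydrogens from standard valence (C 4, N 3, O 2, S 2, halogen 1); for lowercase aromatic atoms, an aromatic c carries 1 H when it has two neighbours and 0 H with three, and aromatic n carries 0 H:
  atom 1: N, bond orders sum to 1 (valence 3) → 2 H
  atom 2: aromatic c, 3 neighbours → 0 H
  atom 3: aromatic c, 3 neighbours → 0 H
  atom 4: S with explicit H count 1
  atom 5: aromatic c, 3 neighbours → 0 H
  atom 6: aromatic c, 3 neighbours → 0 H
  atom 7: O, bond orders sum to 1 (valence 2) → 1 H
  atom 8: aromatic c, 2 neighbours → 1 H
  atom 9: aromatic c, 2 neighbours → 1 H
  atom 10: C, bond orders sum to 4 (valence 4) → 0 H
  atom 11: F (halogen, monovalent) → 0 H
  atom 12: F (halogen, monovalent) → 0 H
  atom 13: F (halogen, monovalent) → 0 H
Totals → C:7, H:6, F:3, N:1, O:1, S:1.
In Hill order: C7H6F3NOS.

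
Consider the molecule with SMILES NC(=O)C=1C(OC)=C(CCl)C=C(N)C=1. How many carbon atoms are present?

9

Count every carbon token in the SMILES (each C, including those in ring-closure positions and inside branches).
Carbon count: 9.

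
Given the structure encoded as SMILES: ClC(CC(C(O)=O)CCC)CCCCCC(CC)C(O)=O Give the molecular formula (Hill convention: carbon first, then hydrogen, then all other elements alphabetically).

C16H29ClO4

Walk through each heavy atom and fill implicit hydrogens from standard valence (C 4, N 3, O 2, S 2, halogen 1):
  atom 1: Cl (halogen, monovalent) → 0 H
  atom 2: C, bond orders sum to 3 (valence 4) → 1 H
  atom 3: C, bond orders sum to 2 (valence 4) → 2 H
  atom 4: C, bond orders sum to 3 (valence 4) → 1 H
  atom 5: C, bond orders sum to 4 (valence 4) → 0 H
  atom 6: O, bond orders sum to 1 (valence 2) → 1 H
  atom 7: O, bond orders sum to 2 (valence 2) → 0 H
  atom 8: C, bond orders sum to 2 (valence 4) → 2 H
  atom 9: C, bond orders sum to 2 (valence 4) → 2 H
  atom 10: C, bond orders sum to 1 (valence 4) → 3 H
  atom 11: C, bond orders sum to 2 (valence 4) → 2 H
  atom 12: C, bond orders sum to 2 (valence 4) → 2 H
  atom 13: C, bond orders sum to 2 (valence 4) → 2 H
  atom 14: C, bond orders sum to 2 (valence 4) → 2 H
  atom 15: C, bond orders sum to 2 (valence 4) → 2 H
  atom 16: C, bond orders sum to 3 (valence 4) → 1 H
  atom 17: C, bond orders sum to 2 (valence 4) → 2 H
  atom 18: C, bond orders sum to 1 (valence 4) → 3 H
  atom 19: C, bond orders sum to 4 (valence 4) → 0 H
  atom 20: O, bond orders sum to 1 (valence 2) → 1 H
  atom 21: O, bond orders sum to 2 (valence 2) → 0 H
Totals → C:16, H:29, Cl:1, O:4.
In Hill order: C16H29ClO4.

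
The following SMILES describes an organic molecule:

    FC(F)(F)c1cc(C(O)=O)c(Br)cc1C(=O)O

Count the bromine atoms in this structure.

Scan the SMILES for Br atoms (remember two-letter symbols like Cl and Br are single atoms).
Bromine count: 1.

1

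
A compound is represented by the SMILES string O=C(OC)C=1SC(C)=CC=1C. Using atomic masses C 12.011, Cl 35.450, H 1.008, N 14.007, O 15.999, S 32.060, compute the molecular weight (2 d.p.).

First, the molecular formula is C8H10O2S (counting implicit H from valence).
  C: 8 × 12.011 = 96.088
  H: 10 × 1.008 = 10.080
  O: 2 × 15.999 = 31.998
  S: 1 × 32.060 = 32.060
Sum: 8×12.011 + 10×1.008 + 2×15.999 + 1×32.060 = 170.226 → 170.23 g/mol.

170.23 g/mol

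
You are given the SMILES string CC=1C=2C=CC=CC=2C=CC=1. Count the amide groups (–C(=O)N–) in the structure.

Scan the SMILES for the amide motif — none present.

0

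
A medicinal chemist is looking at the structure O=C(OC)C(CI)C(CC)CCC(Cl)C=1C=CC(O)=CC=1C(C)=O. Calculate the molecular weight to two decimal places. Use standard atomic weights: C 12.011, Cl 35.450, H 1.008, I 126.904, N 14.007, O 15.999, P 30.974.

466.74 g/mol

First, the molecular formula is C18H24ClIO4 (counting implicit H from valence).
  C: 18 × 12.011 = 216.198
  Cl: 1 × 35.450 = 35.450
  H: 24 × 1.008 = 24.192
  I: 1 × 126.904 = 126.904
  O: 4 × 15.999 = 63.996
Sum: 18×12.011 + 1×35.450 + 24×1.008 + 1×126.904 + 4×15.999 = 466.740 → 466.74 g/mol.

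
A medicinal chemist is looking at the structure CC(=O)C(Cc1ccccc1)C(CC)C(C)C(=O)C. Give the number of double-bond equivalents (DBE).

Molecular formula: C17H24O2.
DoU = (2C + 2 + N − H − X) / 2, where X is the halogen count and O/S are ignored.
    = (2·17 + 2 + 0 − 24 − 0) / 2 = 12 / 2 = 6.

6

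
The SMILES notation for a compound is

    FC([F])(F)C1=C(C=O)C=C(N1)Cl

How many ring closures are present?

1

In SMILES, each pair of matching ring-closure digits denotes one ring-closing bond; the number of such bonds equals the number of independent rings.
Ring-closure bonds here: 1.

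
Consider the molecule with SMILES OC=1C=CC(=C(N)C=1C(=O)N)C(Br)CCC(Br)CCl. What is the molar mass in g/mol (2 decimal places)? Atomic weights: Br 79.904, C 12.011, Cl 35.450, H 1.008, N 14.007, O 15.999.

First, the molecular formula is C12H15Br2ClN2O2 (counting implicit H from valence).
  Br: 2 × 79.904 = 159.808
  C: 12 × 12.011 = 144.132
  Cl: 1 × 35.450 = 35.450
  H: 15 × 1.008 = 15.120
  N: 2 × 14.007 = 28.014
  O: 2 × 15.999 = 31.998
Sum: 2×79.904 + 12×12.011 + 1×35.450 + 15×1.008 + 2×14.007 + 2×15.999 = 414.522 → 414.52 g/mol.

414.52 g/mol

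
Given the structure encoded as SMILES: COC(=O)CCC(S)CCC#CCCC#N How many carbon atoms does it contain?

12

Count every carbon token in the SMILES (each C, including those in ring-closure positions and inside branches).
Carbon count: 12.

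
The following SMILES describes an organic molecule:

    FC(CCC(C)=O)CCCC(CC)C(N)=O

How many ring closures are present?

In SMILES, each pair of matching ring-closure digits denotes one ring-closing bond; the number of such bonds equals the number of independent rings.
Ring-closure bonds here: 0.

0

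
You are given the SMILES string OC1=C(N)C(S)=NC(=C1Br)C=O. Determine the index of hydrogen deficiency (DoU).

5

Degree of unsaturation = (number of rings) + (number of π bonds).
Ring closures in the SMILES: 1.
π bonds: 4 double bonds (each 1 DoU) → 4 DoU from unsaturation.
Total DoU = 1 + 4 = 5.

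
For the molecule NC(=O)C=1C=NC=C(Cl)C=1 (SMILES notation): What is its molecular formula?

Walk through each heavy atom and fill implicit hydrogens from standard valence (C 4, N 3, O 2, S 2, halogen 1):
  atom 1: N, bond orders sum to 1 (valence 3) → 2 H
  atom 2: C, bond orders sum to 4 (valence 4) → 0 H
  atom 3: O, bond orders sum to 2 (valence 2) → 0 H
  atom 4: C, bond orders sum to 4 (valence 4) → 0 H
  atom 5: C, bond orders sum to 3 (valence 4) → 1 H
  atom 6: N, bond orders sum to 3 (valence 3) → 0 H
  atom 7: C, bond orders sum to 3 (valence 4) → 1 H
  atom 8: C, bond orders sum to 4 (valence 4) → 0 H
  atom 9: Cl (halogen, monovalent) → 0 H
  atom 10: C, bond orders sum to 3 (valence 4) → 1 H
Totals → C:6, H:5, Cl:1, N:2, O:1.
In Hill order: C6H5ClN2O.

C6H5ClN2O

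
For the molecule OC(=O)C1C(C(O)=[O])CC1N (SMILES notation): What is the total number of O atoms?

Scan the SMILES for O atoms (remember two-letter symbols like Cl and Br are single atoms).
Oxygen count: 4.

4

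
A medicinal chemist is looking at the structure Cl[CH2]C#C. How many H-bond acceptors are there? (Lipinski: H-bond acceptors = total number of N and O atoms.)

0

N atoms: 0; O atoms: 0.
Lipinski HBA = 0 + 0 = 0.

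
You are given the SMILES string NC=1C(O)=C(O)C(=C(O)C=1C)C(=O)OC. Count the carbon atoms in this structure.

Count every carbon token in the SMILES (each C, including those in ring-closure positions and inside branches).
Carbon count: 9.

9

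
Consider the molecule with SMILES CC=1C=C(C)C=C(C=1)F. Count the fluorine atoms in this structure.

Scan the SMILES for F atoms (remember two-letter symbols like Cl and Br are single atoms).
Fluorine count: 1.

1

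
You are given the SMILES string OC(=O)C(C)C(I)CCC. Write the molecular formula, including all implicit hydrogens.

C7H13IO2

Walk through each heavy atom and fill implicit hydrogens from standard valence (C 4, N 3, O 2, S 2, halogen 1):
  atom 1: O, bond orders sum to 1 (valence 2) → 1 H
  atom 2: C, bond orders sum to 4 (valence 4) → 0 H
  atom 3: O, bond orders sum to 2 (valence 2) → 0 H
  atom 4: C, bond orders sum to 3 (valence 4) → 1 H
  atom 5: C, bond orders sum to 1 (valence 4) → 3 H
  atom 6: C, bond orders sum to 3 (valence 4) → 1 H
  atom 7: I (halogen, monovalent) → 0 H
  atom 8: C, bond orders sum to 2 (valence 4) → 2 H
  atom 9: C, bond orders sum to 2 (valence 4) → 2 H
  atom 10: C, bond orders sum to 1 (valence 4) → 3 H
Totals → C:7, H:13, I:1, O:2.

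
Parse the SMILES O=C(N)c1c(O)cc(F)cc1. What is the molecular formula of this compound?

C7H6FNO2

Walk through each heavy atom and fill implicit hydrogens from standard valence (C 4, N 3, O 2, S 2, halogen 1); for lowercase aromatic atoms, an aromatic c carries 1 H when it has two neighbours and 0 H with three, and aromatic n carries 0 H:
  atom 1: O, bond orders sum to 2 (valence 2) → 0 H
  atom 2: C, bond orders sum to 4 (valence 4) → 0 H
  atom 3: N, bond orders sum to 1 (valence 3) → 2 H
  atom 4: aromatic c, 3 neighbours → 0 H
  atom 5: aromatic c, 3 neighbours → 0 H
  atom 6: O, bond orders sum to 1 (valence 2) → 1 H
  atom 7: aromatic c, 2 neighbours → 1 H
  atom 8: aromatic c, 3 neighbours → 0 H
  atom 9: F (halogen, monovalent) → 0 H
  atom 10: aromatic c, 2 neighbours → 1 H
  atom 11: aromatic c, 2 neighbours → 1 H
Totals → C:7, H:6, F:1, N:1, O:2.
In Hill order: C7H6FNO2.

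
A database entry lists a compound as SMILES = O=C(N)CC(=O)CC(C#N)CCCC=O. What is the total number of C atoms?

10

Count every carbon token in the SMILES (each C, including those in ring-closure positions and inside branches).
Carbon count: 10.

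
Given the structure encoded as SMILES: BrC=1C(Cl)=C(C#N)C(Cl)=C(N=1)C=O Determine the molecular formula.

C7HBrCl2N2O

Walk through each heavy atom and fill implicit hydrogens from standard valence (C 4, N 3, O 2, S 2, halogen 1):
  atom 1: Br (halogen, monovalent) → 0 H
  atom 2: C, bond orders sum to 4 (valence 4) → 0 H
  atom 3: C, bond orders sum to 4 (valence 4) → 0 H
  atom 4: Cl (halogen, monovalent) → 0 H
  atom 5: C, bond orders sum to 4 (valence 4) → 0 H
  atom 6: C, bond orders sum to 4 (valence 4) → 0 H
  atom 7: N, bond orders sum to 3 (valence 3) → 0 H
  atom 8: C, bond orders sum to 4 (valence 4) → 0 H
  atom 9: Cl (halogen, monovalent) → 0 H
  atom 10: C, bond orders sum to 4 (valence 4) → 0 H
  atom 11: N, bond orders sum to 3 (valence 3) → 0 H
  atom 12: C, bond orders sum to 3 (valence 4) → 1 H
  atom 13: O, bond orders sum to 2 (valence 2) → 0 H
Totals → C:7, H:1, Br:1, Cl:2, N:2, O:1.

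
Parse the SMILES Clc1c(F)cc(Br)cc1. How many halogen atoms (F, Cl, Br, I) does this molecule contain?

Halogen atoms appear at heavy-atom positions 1, 4, 7 (1×Br, 1×Cl, 1×F).
Halogen count: 3.

3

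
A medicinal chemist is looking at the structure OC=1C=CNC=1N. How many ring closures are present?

1

In SMILES, each pair of matching ring-closure digits denotes one ring-closing bond; the number of such bonds equals the number of independent rings.
Ring-closure bonds here: 1.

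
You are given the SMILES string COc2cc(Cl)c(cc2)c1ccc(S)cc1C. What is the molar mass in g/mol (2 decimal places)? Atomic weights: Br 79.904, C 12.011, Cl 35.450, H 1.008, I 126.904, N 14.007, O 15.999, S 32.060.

First, the molecular formula is C14H13ClOS (counting implicit H from valence).
  C: 14 × 12.011 = 168.154
  Cl: 1 × 35.450 = 35.450
  H: 13 × 1.008 = 13.104
  O: 1 × 15.999 = 15.999
  S: 1 × 32.060 = 32.060
Sum: 14×12.011 + 1×35.450 + 13×1.008 + 1×15.999 + 1×32.060 = 264.767 → 264.77 g/mol.

264.77 g/mol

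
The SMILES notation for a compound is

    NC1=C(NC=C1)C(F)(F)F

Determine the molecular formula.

C5H5F3N2

Walk through each heavy atom and fill implicit hydrogens from standard valence (C 4, N 3, O 2, S 2, halogen 1):
  atom 1: N, bond orders sum to 1 (valence 3) → 2 H
  atom 2: C, bond orders sum to 4 (valence 4) → 0 H
  atom 3: C, bond orders sum to 4 (valence 4) → 0 H
  atom 4: N, bond orders sum to 2 (valence 3) → 1 H
  atom 5: C, bond orders sum to 3 (valence 4) → 1 H
  atom 6: C, bond orders sum to 3 (valence 4) → 1 H
  atom 7: C, bond orders sum to 4 (valence 4) → 0 H
  atom 8: F (halogen, monovalent) → 0 H
  atom 9: F (halogen, monovalent) → 0 H
  atom 10: F (halogen, monovalent) → 0 H
Totals → C:5, H:5, F:3, N:2.
In Hill order: C5H5F3N2.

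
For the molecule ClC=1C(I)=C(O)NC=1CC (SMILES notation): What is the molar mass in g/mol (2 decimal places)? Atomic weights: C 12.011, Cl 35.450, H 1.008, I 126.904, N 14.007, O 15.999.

271.48 g/mol

First, the molecular formula is C6H7ClINO (counting implicit H from valence).
  C: 6 × 12.011 = 72.066
  Cl: 1 × 35.450 = 35.450
  H: 7 × 1.008 = 7.056
  I: 1 × 126.904 = 126.904
  N: 1 × 14.007 = 14.007
  O: 1 × 15.999 = 15.999
Sum: 6×12.011 + 1×35.450 + 7×1.008 + 1×126.904 + 1×14.007 + 1×15.999 = 271.482 → 271.48 g/mol.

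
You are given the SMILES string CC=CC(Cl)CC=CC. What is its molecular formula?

Walk through each heavy atom and fill implicit hydrogens from standard valence (C 4, N 3, O 2, S 2, halogen 1):
  atom 1: C, bond orders sum to 1 (valence 4) → 3 H
  atom 2: C, bond orders sum to 3 (valence 4) → 1 H
  atom 3: C, bond orders sum to 3 (valence 4) → 1 H
  atom 4: C, bond orders sum to 3 (valence 4) → 1 H
  atom 5: Cl (halogen, monovalent) → 0 H
  atom 6: C, bond orders sum to 2 (valence 4) → 2 H
  atom 7: C, bond orders sum to 3 (valence 4) → 1 H
  atom 8: C, bond orders sum to 3 (valence 4) → 1 H
  atom 9: C, bond orders sum to 1 (valence 4) → 3 H
Totals → C:8, H:13, Cl:1.
In Hill order: C8H13Cl.

C8H13Cl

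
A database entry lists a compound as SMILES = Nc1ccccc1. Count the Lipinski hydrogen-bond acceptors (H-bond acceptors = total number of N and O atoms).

N atoms: 1; O atoms: 0.
Lipinski HBA = 1 + 0 = 1.

1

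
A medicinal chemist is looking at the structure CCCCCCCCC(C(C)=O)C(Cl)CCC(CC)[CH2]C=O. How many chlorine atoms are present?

Scan the SMILES for Cl atoms (remember two-letter symbols like Cl and Br are single atoms).
Chlorine count: 1.

1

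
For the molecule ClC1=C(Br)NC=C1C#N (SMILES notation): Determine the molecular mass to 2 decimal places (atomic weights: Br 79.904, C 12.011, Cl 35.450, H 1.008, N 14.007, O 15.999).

205.44 g/mol

First, the molecular formula is C5H2BrClN2 (counting implicit H from valence).
  Br: 1 × 79.904 = 79.904
  C: 5 × 12.011 = 60.055
  Cl: 1 × 35.450 = 35.450
  H: 2 × 1.008 = 2.016
  N: 2 × 14.007 = 28.014
Sum: 1×79.904 + 5×12.011 + 1×35.450 + 2×1.008 + 2×14.007 = 205.439 → 205.44 g/mol.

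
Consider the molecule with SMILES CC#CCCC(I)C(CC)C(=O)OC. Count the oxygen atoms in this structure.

2

Scan the SMILES for O atoms (remember two-letter symbols like Cl and Br are single atoms).
Oxygen count: 2.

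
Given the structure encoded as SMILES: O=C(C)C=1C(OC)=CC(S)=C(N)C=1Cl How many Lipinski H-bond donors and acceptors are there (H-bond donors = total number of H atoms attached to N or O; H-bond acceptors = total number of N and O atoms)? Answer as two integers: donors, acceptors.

Donors: find every N or O and count the H atoms it carries.
  atom 1 (O): bond orders sum to 2 → 0 H
  atom 6 (O): bond orders sum to 2 → 0 H
  atom 12 (N): bond orders sum to 1 → 2 H
Lipinski HBD = 2.
Acceptors: N atoms = 1, O atoms = 2 → HBA = 3.

2, 3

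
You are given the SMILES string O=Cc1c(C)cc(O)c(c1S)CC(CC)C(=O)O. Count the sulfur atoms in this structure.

Scan the SMILES for S atoms (remember two-letter symbols like Cl and Br are single atoms).
Sulfur count: 1.

1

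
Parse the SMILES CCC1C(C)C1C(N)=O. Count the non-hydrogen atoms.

Every atom symbol written in the SMILES (organic subset) is one heavy atom; implicit H are not written.
Heavy atoms by element → C:7, N:1, O:1.
Total: 9.

9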